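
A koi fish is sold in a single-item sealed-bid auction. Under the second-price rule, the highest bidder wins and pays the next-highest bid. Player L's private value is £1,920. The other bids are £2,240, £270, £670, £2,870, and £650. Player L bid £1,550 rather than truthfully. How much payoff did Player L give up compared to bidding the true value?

The highest competing bid is £2,870.
Bidding truthfully at £1,920: the top bid is £2,870 (a rival), so Player L loses. Payoff = £0.
Bidding £1,550: the top bid is £2,870 (a rival), so Player L loses. Payoff = £0.
Regret = truthful payoff − actual payoff = £0 − £0 = £0.

Payoff forgone: £0.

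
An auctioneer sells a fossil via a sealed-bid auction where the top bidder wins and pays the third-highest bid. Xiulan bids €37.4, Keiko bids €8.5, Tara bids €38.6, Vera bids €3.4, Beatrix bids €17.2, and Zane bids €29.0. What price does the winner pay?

The winner pays €29.0.

Sorted high to low: Tara €38.6, then Xiulan €37.4, then Zane €29.0, then Beatrix €17.2, then Keiko €8.5, then Vera €3.4.
Tara is the highest bidder, so Tara wins.
Under the third-price rule, the price is the third-highest bid: €29.0.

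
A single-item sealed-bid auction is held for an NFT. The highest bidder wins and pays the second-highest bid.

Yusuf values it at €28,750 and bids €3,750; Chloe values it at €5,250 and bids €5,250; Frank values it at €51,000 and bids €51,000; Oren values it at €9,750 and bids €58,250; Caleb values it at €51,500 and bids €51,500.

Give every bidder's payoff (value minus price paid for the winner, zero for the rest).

Payoffs: Yusuf €0, Chloe €0, Frank €0, Oren -€41,750, Caleb €0.

Bids in descending order: Oren €58,250, then Caleb €51,500, then Frank €51,000, then Chloe €5,250, then Yusuf €3,750.
Oren has the top bid and wins; the price is the second-highest bid, €51,500.
Oren's payoff = €9,750 − €51,500 = -€41,750. All other bidders lose, so their payoff is 0.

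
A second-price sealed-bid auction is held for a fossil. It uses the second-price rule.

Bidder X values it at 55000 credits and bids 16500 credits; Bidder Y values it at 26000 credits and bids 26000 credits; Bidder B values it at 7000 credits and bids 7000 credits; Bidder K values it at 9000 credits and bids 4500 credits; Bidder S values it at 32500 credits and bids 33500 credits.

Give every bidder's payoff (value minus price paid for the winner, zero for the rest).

Payoffs: Bidder X 0 credits, Bidder Y 0 credits, Bidder B 0 credits, Bidder K 0 credits, Bidder S 6500 credits.

Sorted high to low: Bidder S 33500 credits > Bidder Y 26000 credits > Bidder X 16500 credits > Bidder B 7000 credits > Bidder K 4500 credits.
Bidder S has the top bid and wins; the price is the second-highest bid, 26000 credits.
Bidder S's payoff = 32500 credits − 26000 credits = 6500 credits. All other bidders lose, so their payoff is 0.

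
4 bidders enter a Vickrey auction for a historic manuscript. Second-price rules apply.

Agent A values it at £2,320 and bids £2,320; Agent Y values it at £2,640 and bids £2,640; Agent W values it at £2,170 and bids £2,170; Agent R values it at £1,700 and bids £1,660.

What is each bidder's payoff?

Agent A £0, Agent Y £320, Agent W £0, Agent R £0.

Bids in descending order: Agent Y £2,640; Agent A £2,320; Agent W £2,170; Agent R £1,660.
Agent Y has the top bid and wins; the price is the second-highest bid, £2,320.
Agent Y's payoff = £2,640 − £2,320 = £320. All other bidders lose, so their payoff is 0.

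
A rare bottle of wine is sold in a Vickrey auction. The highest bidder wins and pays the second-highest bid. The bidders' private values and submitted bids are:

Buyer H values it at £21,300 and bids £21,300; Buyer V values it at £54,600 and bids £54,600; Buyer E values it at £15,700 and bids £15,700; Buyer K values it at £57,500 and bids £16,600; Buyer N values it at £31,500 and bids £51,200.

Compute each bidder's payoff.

Payoffs: Buyer H £0, Buyer V £3,400, Buyer E £0, Buyer K £0, Buyer N £0.

Ordered from highest: Buyer V £54,600; Buyer N £51,200; Buyer H £21,300; Buyer K £16,600; Buyer E £15,700.
Buyer V has the top bid and wins; the price is the second-highest bid, £51,200.
Buyer V's payoff = £54,600 − £51,200 = £3,400. All other bidders lose, so their payoff is 0.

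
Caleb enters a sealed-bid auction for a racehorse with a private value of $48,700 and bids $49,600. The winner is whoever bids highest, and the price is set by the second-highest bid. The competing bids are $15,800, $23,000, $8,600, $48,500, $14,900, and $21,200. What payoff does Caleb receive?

Caleb's payoff: $200.

Highest competing bid: $48,500.
Caleb's bid $49,600 is the highest overall, so Caleb wins and pays the second-highest bid, $48,500.
Payoff = value − price = $48,700 − $48,500 = $200.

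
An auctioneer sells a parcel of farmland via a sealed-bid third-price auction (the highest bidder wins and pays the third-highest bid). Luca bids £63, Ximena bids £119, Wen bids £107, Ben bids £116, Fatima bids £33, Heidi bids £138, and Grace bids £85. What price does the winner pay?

The winner pays £116.

Sorted high to low: Heidi £138 > Ximena £119 > Ben £116 > Wen £107 > Grace £85 > Luca £63 > Fatima £33.
Heidi is the highest bidder, so Heidi wins.
Under the third-price rule, the price is the third-highest bid: £116.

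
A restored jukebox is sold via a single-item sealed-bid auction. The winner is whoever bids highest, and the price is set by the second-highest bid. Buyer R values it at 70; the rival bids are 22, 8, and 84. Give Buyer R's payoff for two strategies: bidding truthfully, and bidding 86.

The highest competing bid is 84.
Bidding truthfully at 70: the top bid is 84 (a rival), so Buyer R loses. Payoff = 0.
Bidding 86: Buyer R has the top bid, wins, and pays the second-highest bid 84. Payoff = 70 − 84 = -14.

Truthful: 0; alternative: -14.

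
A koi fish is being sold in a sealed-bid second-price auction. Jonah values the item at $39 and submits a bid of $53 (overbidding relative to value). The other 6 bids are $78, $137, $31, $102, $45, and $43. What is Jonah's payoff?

Jonah's payoff: $0.

Highest competing bid: $137.
Jonah's bid $53 is not the highest, so Jonah loses, pays nothing, and earns zero payoff.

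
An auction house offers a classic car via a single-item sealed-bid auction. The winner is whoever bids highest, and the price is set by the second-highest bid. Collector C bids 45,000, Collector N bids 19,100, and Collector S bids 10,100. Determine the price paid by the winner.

Bids in descending order: Collector C 45,000; Collector N 19,100; Collector S 10,100.
Collector C has the highest bid, so Collector C wins.
The second-highest bid is 19,100, so that is what Collector C pays.

The winner pays 19,100.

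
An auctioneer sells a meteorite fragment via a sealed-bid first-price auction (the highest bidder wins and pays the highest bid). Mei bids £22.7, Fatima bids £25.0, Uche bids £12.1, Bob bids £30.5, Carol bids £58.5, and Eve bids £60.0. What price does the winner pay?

Sorted high to low: Eve £60.0, then Carol £58.5, then Bob £30.5, then Fatima £25.0, then Mei £22.7, then Uche £12.1.
Eve is the highest bidder, so Eve wins.
Under the first-price rule, the price is the highest bid: £60.0.

Price paid: £60.0.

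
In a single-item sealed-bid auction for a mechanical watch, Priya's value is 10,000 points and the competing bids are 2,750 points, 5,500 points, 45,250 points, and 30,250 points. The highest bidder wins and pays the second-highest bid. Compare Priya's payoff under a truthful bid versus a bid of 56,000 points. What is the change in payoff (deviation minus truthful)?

Payoff change: -35,250 points.

The highest competing bid is 45,250 points.
Bidding truthfully at 10,000 points: the top bid is 45,250 points (a rival), so Priya loses. Payoff = 0 points.
Bidding 56,000 points: Priya has the top bid, wins, and pays the second-highest bid 45,250 points. Payoff = 10,000 points − 45,250 points = -35,250 points.
Change = -35,250 points − 0 points = -35,250 points.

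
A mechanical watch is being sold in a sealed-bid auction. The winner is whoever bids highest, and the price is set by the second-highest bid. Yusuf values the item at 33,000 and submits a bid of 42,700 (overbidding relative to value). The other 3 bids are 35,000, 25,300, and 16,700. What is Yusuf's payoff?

Yusuf's payoff: -2,000.

Highest competing bid: 35,000.
Yusuf's bid 42,700 is the highest overall, so Yusuf wins and pays the second-highest bid, 35,000.
Payoff = value − price = 33,000 − 35,000 = -2,000.
Overbidding won the item at a price above value — truthful bidding would have avoided this loss.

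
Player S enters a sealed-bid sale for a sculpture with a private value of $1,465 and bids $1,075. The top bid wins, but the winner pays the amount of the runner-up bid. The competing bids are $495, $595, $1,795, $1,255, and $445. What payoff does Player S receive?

Highest competing bid: $1,795.
Player S's bid $1,075 is not the highest, so Player S loses, pays nothing, and earns zero payoff.

Player S's payoff: $0.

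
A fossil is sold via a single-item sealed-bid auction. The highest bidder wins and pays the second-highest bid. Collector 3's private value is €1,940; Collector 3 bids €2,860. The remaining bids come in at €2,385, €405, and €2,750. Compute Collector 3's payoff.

Highest competing bid: €2,750.
Collector 3's bid €2,860 is the highest overall, so Collector 3 wins and pays the second-highest bid, €2,750.
Payoff = value − price = €1,940 − €2,750 = -€810.
Overbidding won the item at a price above value — truthful bidding would have avoided this loss.

-€810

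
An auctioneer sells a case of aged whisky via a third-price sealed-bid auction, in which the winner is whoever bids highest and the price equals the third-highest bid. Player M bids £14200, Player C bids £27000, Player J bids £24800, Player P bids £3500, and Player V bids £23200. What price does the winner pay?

The winner pays £23200.

Sorted high to low: Player C £27000 > Player J £24800 > Player V £23200 > Player M £14200 > Player P £3500.
Player C is the highest bidder, so Player C wins.
Under the third-price rule, the price is the third-highest bid: £23200.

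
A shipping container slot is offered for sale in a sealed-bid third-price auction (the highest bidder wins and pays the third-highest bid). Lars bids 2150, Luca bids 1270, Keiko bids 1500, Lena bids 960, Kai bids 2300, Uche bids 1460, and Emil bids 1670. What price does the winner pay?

Bids in descending order: Kai 2300 > Lars 2150 > Emil 1670 > Keiko 1500 > Uche 1460 > Luca 1270 > Lena 960.
Kai is the highest bidder, so Kai wins.
Under the third-price rule, the price is the third-highest bid: 1670.

1670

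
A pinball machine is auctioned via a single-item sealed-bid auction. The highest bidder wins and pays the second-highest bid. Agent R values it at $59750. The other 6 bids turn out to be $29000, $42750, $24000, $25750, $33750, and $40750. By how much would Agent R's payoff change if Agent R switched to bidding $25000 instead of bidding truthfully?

The highest competing bid is $42750.
Bidding truthfully at $59750: Agent R has the top bid, wins, and pays the second-highest bid $42750. Payoff = $59750 − $42750 = $17000.
Bidding $25000: the top bid is $42750 (a rival), so Agent R loses. Payoff = $0.
Change = $0 − $17000 = -$17000.

Payoff change: -$17000.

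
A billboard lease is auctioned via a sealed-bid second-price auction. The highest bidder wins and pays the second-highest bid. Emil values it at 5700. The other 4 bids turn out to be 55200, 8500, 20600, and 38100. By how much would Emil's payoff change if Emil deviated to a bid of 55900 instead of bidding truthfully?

Change in payoff: -49500.

The highest competing bid is 55200.
Bidding truthfully at 5700: the top bid is 55200 (a rival), so Emil loses. Payoff = 0.
Bidding 55900: Emil has the top bid, wins, and pays the second-highest bid 55200. Payoff = 5700 − 55200 = -49500.
Change = -49500 − 0 = -49500.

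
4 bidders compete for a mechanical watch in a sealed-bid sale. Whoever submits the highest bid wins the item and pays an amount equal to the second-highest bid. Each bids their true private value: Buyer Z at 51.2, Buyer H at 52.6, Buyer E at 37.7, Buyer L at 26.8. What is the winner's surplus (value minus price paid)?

Winner's surplus: 1.4.

Ranking the bids: Buyer H 52.6 > Buyer Z 51.2 > Buyer E 37.7 > Buyer L 26.8.
Buyer H wins with the top bid and pays the second-highest, 51.2.
Surplus = 52.6 − 51.2 = 1.4.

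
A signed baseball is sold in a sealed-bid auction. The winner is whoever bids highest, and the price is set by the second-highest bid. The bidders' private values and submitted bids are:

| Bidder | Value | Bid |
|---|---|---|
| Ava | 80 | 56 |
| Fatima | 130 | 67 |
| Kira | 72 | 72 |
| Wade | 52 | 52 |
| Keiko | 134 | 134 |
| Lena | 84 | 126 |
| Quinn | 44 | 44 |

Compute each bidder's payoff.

Ava 0, Fatima 0, Kira 0, Wade 0, Keiko 8, Lena 0, Quinn 0.

Ordered from highest: Keiko 134, then Lena 126, then Kira 72, then Fatima 67, then Ava 56, then Wade 52, then Quinn 44.
Keiko has the top bid and wins; the price is the second-highest bid, 126.
Keiko's payoff = 134 − 126 = 8. All other bidders lose, so their payoff is 0.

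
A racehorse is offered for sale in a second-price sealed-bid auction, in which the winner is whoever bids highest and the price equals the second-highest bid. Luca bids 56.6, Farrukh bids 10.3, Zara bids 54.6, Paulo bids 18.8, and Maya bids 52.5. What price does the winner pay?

Sorted high to low: Luca 56.6 > Zara 54.6 > Maya 52.5 > Paulo 18.8 > Farrukh 10.3.
Luca is the highest bidder, so Luca wins.
Under the second-price rule, the price is the second-highest bid: 54.6.

Price paid: 54.6.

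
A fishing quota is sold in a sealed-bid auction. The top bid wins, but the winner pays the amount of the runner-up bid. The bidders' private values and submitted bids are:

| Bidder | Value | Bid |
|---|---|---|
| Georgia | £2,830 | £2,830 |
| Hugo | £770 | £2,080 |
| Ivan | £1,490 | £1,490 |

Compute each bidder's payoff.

Payoffs: Georgia £750, Hugo £0, Ivan £0.

Ranking the bids: Georgia £2,830 > Hugo £2,080 > Ivan £1,490.
Georgia has the top bid and wins; the price is the second-highest bid, £2,080.
Georgia's payoff = £2,830 − £2,080 = £750. All other bidders lose, so their payoff is 0.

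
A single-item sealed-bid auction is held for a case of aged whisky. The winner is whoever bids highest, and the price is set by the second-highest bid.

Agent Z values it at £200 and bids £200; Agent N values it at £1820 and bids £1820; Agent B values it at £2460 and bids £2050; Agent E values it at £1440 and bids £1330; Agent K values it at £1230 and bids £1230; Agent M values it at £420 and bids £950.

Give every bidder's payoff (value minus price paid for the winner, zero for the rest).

Payoffs: Agent Z £0, Agent N £0, Agent B £640, Agent E £0, Agent K £0, Agent M £0.

Ranking the bids: Agent B £2050, then Agent N £1820, then Agent E £1330, then Agent K £1230, then Agent M £950, then Agent Z £200.
Agent B has the top bid and wins; the price is the second-highest bid, £1820.
Agent B's payoff = £2460 − £1820 = £640. All other bidders lose, so their payoff is 0.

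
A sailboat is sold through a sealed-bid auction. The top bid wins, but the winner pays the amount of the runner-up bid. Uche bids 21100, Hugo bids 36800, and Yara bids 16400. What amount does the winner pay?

Sorted high to low: Hugo 36800; Uche 21100; Yara 16400.
Hugo has the highest bid, so Hugo wins.
The second-highest bid is 21100, so that is what Hugo pays.

The winner pays 21100.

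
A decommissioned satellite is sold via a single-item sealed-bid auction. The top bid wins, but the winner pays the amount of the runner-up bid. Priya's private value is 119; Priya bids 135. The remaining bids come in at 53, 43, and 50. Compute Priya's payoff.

Highest competing bid: 53.
Priya's bid 135 is the highest overall, so Priya wins and pays the second-highest bid, 53.
Payoff = value − price = 119 − 53 = 66.

66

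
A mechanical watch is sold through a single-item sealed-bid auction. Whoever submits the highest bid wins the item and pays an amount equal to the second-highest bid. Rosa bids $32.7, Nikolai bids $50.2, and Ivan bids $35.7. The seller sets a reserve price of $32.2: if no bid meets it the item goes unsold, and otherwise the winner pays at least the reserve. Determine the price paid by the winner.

Sorted high to low: Nikolai $50.2 > Ivan $35.7 > Rosa $32.7.
Nikolai has the highest bid, so Nikolai wins.
The second-highest bid is $35.7, which exceeds the reserve, so that sets the price.

Price paid: $35.7.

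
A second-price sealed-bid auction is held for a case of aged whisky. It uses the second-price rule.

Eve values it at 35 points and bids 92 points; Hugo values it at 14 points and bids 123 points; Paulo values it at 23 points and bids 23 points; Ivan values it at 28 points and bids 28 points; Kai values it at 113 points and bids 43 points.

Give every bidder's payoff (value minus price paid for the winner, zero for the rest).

Bids in descending order: Hugo 123 points; Eve 92 points; Kai 43 points; Ivan 28 points; Paulo 23 points.
Hugo has the top bid and wins; the price is the second-highest bid, 92 points.
Hugo's payoff = 14 points − 92 points = -78 points. All other bidders lose, so their payoff is 0.

Eve 0 points, Hugo -78 points, Paulo 0 points, Ivan 0 points, Kai 0 points.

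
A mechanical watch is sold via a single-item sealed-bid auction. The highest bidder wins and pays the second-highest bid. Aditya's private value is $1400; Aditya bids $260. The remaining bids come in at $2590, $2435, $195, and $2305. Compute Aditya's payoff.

$0

Highest competing bid: $2590.
Aditya's bid $260 is not the highest, so Aditya loses, pays nothing, and earns zero payoff.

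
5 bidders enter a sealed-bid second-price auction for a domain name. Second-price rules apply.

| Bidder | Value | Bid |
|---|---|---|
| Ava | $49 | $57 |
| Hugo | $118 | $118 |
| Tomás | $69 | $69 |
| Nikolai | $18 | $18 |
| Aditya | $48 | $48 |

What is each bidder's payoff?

Bids in descending order: Hugo $118, then Tomás $69, then Ava $57, then Aditya $48, then Nikolai $18.
Hugo has the top bid and wins; the price is the second-highest bid, $69.
Hugo's payoff = $118 − $69 = $49. All other bidders lose, so their payoff is 0.

Ava $0, Hugo $49, Tomás $0, Nikolai $0, Aditya $0.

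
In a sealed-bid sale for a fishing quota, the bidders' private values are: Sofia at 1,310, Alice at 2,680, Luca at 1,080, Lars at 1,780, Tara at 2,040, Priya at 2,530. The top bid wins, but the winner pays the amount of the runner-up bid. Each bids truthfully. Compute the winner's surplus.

Ranking the bids: Alice 2,680 > Priya 2,530 > Tara 2,040 > Lars 1,780 > Sofia 1,310 > Luca 1,080.
Alice wins with the top bid and pays the second-highest, 2,530.
Surplus = 2,680 − 2,530 = 150.

Surplus = 150.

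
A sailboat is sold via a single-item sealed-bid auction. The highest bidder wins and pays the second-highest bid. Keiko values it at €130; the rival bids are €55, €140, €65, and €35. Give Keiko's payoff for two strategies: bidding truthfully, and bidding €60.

(a) €0  (b) €0

The highest competing bid is €140.
Bidding truthfully at €130: the top bid is €140 (a rival), so Keiko loses. Payoff = €0.
Bidding €60: the top bid is €140 (a rival), so Keiko loses. Payoff = €0.
The bid only affects whether you win, not the price — here both bids land on the same side of the top rival bid, so the deviation is payoff-neutral.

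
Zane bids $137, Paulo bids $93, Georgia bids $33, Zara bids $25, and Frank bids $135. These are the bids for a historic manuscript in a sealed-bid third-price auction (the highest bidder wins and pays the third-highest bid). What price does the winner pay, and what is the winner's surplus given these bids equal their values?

Price $93; surplus $44.

Bids in descending order: Zane $137, then Frank $135, then Paulo $93, then Georgia $33, then Zara $25.
Zane is the highest bidder, so Zane wins.
Under the third-price rule, the price is the third-highest bid: $93.
Surplus = $137 − $93 = $44.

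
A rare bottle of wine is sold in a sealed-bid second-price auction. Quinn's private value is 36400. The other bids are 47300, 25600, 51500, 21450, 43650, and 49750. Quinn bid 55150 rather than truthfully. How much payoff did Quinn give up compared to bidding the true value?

The highest competing bid is 51500.
Bidding truthfully at 36400: the top bid is 51500 (a rival), so Quinn loses. Payoff = 0.
Bidding 55150: Quinn has the top bid, wins, and pays the second-highest bid 51500. Payoff = 36400 − 51500 = -15100.
Regret = truthful payoff − actual payoff = 0 − -15100 = 15100.
This is the dominant-strategy logic: truthful bidding weakly beats any alternative.

15100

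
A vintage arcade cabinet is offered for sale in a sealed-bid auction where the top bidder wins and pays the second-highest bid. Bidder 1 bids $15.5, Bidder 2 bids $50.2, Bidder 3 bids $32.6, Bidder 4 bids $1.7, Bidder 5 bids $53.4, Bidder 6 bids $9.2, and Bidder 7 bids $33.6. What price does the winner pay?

Price paid: $50.2.

Ordered from highest: Bidder 5 $53.4; Bidder 2 $50.2; Bidder 7 $33.6; Bidder 3 $32.6; Bidder 1 $15.5; Bidder 6 $9.2; Bidder 4 $1.7.
Bidder 5 is the highest bidder, so Bidder 5 wins.
Under the second-price rule, the price is the second-highest bid: $50.2.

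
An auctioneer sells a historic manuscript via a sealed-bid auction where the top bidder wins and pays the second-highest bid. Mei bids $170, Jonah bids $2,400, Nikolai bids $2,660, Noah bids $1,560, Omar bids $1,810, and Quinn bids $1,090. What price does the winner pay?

The winner pays $2,400.

Sorted high to low: Nikolai $2,660; Jonah $2,400; Omar $1,810; Noah $1,560; Quinn $1,090; Mei $170.
Nikolai is the highest bidder, so Nikolai wins.
Under the second-price rule, the price is the second-highest bid: $2,400.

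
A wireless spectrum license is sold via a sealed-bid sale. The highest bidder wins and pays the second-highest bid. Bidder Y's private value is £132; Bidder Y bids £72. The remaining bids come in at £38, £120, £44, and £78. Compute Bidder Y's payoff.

£0

Highest competing bid: £120.
Bidder Y's bid £72 is not the highest, so Bidder Y loses, pays nothing, and earns zero payoff.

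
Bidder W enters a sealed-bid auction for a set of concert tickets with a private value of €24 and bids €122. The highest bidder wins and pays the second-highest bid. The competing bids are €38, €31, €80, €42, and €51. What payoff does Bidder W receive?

Payoff = -€56.

Highest competing bid: €80.
Bidder W's bid €122 is the highest overall, so Bidder W wins and pays the second-highest bid, €80.
Payoff = value − price = €24 − €80 = -€56.
Overbidding won the item at a price above value — truthful bidding would have avoided this loss.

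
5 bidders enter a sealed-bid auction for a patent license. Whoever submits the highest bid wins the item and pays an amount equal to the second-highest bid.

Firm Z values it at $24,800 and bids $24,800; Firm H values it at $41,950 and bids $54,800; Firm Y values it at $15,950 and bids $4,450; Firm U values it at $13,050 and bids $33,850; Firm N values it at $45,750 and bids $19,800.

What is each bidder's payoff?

Ranking the bids: Firm H $54,800 > Firm U $33,850 > Firm Z $24,800 > Firm N $19,800 > Firm Y $4,450.
Firm H has the top bid and wins; the price is the second-highest bid, $33,850.
Firm H's payoff = $41,950 − $33,850 = $8,100. All other bidders lose, so their payoff is 0.

Firm Z $0, Firm H $8,100, Firm Y $0, Firm U $0, Firm N $0.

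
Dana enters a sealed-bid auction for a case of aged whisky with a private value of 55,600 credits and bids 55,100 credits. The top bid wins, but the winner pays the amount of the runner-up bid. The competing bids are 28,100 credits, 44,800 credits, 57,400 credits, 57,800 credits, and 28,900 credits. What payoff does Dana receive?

Highest competing bid: 57,800 credits.
Dana's bid 55,100 credits is not the highest, so Dana loses, pays nothing, and earns zero payoff.

Dana's payoff: 0 credits.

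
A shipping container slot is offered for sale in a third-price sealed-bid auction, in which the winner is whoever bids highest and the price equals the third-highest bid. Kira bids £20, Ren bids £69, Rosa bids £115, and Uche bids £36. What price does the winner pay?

The winner pays £36.

Bids in descending order: Rosa £115 > Ren £69 > Uche £36 > Kira £20.
Rosa is the highest bidder, so Rosa wins.
Under the third-price rule, the price is the third-highest bid: £36.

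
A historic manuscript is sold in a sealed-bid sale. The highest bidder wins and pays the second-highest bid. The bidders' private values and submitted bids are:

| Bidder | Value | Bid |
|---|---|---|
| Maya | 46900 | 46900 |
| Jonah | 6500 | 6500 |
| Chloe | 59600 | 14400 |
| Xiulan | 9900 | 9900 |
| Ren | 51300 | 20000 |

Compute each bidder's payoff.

Payoffs: Maya 26900, Jonah 0, Chloe 0, Xiulan 0, Ren 0.

Ranking the bids: Maya 46900 > Ren 20000 > Chloe 14400 > Xiulan 9900 > Jonah 6500.
Maya has the top bid and wins; the price is the second-highest bid, 20000.
Maya's payoff = 46900 − 20000 = 26900. All other bidders lose, so their payoff is 0.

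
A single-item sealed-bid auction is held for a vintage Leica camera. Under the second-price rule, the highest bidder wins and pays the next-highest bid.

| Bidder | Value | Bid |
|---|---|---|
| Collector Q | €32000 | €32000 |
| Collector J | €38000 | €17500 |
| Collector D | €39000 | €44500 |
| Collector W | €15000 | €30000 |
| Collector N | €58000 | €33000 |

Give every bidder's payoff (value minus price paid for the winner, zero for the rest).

Ranking the bids: Collector D €44500; Collector N €33000; Collector Q €32000; Collector W €30000; Collector J €17500.
Collector D has the top bid and wins; the price is the second-highest bid, €33000.
Collector D's payoff = €39000 − €33000 = €6000. All other bidders lose, so their payoff is 0.

Payoffs: Collector Q €0, Collector J €0, Collector D €6000, Collector W €0, Collector N €0.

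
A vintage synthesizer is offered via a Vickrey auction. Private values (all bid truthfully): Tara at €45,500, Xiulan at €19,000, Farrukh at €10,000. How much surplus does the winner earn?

Ordered from highest: Tara €45,500 > Xiulan €19,000 > Farrukh €10,000.
Tara wins with the top bid and pays the second-highest, €19,000.
Surplus = €45,500 − €19,000 = €26,500.

€26,500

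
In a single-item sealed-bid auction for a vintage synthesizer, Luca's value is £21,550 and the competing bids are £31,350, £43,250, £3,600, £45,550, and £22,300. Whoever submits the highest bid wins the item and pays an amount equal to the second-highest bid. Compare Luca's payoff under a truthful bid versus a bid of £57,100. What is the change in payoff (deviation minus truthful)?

Change in payoff: -£24,000.

The highest competing bid is £45,550.
Bidding truthfully at £21,550: the top bid is £45,550 (a rival), so Luca loses. Payoff = £0.
Bidding £57,100: Luca has the top bid, wins, and pays the second-highest bid £45,550. Payoff = £21,550 − £45,550 = -£24,000.
Change = -£24,000 − £0 = -£24,000.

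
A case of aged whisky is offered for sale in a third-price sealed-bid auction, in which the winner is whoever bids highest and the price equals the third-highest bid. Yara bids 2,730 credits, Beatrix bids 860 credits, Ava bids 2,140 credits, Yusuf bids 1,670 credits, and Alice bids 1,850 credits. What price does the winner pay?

Bids in descending order: Yara 2,730 credits; Ava 2,140 credits; Alice 1,850 credits; Yusuf 1,670 credits; Beatrix 860 credits.
Yara is the highest bidder, so Yara wins.
Under the third-price rule, the price is the third-highest bid: 1,850 credits.

1,850 credits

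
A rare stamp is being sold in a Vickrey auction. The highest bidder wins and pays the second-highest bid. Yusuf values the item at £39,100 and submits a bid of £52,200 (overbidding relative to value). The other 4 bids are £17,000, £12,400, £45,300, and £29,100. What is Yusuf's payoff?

-£6,200

Highest competing bid: £45,300.
Yusuf's bid £52,200 is the highest overall, so Yusuf wins and pays the second-highest bid, £45,300.
Payoff = value − price = £39,100 − £45,300 = -£6,200.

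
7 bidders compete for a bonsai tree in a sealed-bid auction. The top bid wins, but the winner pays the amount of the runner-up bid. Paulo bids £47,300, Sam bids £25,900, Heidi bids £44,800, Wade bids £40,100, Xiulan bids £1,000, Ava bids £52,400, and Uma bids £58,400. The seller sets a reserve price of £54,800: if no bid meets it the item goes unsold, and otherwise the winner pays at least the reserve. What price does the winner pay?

Price paid: £54,800.

Sorted high to low: Uma £58,400; Ava £52,400; Paulo £47,300; Heidi £44,800; Wade £40,100; Sam £25,900; Xiulan £1,000.
Uma has the highest bid, so Uma wins.
The second-highest bid is £52,400, but the reserve £54,800 is higher, so the price is the reserve.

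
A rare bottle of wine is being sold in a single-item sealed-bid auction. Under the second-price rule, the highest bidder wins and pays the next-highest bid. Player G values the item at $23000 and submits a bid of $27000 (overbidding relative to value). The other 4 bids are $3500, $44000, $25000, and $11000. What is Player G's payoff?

Highest competing bid: $44000.
Player G's bid $27000 is not the highest, so Player G loses, pays nothing, and earns zero payoff.

Player G's payoff: $0.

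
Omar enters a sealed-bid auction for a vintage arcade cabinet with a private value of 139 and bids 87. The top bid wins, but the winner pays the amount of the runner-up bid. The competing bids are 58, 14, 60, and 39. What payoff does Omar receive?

Payoff = 79.

Highest competing bid: 60.
Omar's bid 87 is the highest overall, so Omar wins and pays the second-highest bid, 60.
Payoff = value − price = 139 − 60 = 79.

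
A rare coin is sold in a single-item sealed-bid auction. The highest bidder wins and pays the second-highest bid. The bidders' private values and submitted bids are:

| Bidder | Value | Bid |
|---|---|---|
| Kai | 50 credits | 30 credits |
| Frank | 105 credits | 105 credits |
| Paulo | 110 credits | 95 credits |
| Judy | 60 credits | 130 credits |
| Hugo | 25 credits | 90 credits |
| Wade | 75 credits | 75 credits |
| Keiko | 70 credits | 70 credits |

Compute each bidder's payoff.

Sorted high to low: Judy 130 credits > Frank 105 credits > Paulo 95 credits > Hugo 90 credits > Wade 75 credits > Keiko 70 credits > Kai 30 credits.
Judy has the top bid and wins; the price is the second-highest bid, 105 credits.
Judy's payoff = 60 credits − 105 credits = -45 credits. All other bidders lose, so their payoff is 0.

Payoffs: Kai 0 credits, Frank 0 credits, Paulo 0 credits, Judy -45 credits, Hugo 0 credits, Wade 0 credits, Keiko 0 credits.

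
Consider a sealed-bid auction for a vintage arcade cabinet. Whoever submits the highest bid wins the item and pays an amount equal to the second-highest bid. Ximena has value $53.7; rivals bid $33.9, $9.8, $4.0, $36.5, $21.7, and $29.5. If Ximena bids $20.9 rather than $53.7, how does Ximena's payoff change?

-$17.2

The highest competing bid is $36.5.
Bidding truthfully at $53.7: Ximena has the top bid, wins, and pays the second-highest bid $36.5. Payoff = $53.7 − $36.5 = $17.2.
Bidding $20.9: the top bid is $36.5 (a rival), so Ximena loses. Payoff = $0.0.
Change = $0.0 − $17.2 = -$17.2.
This is the dominant-strategy logic: truthful bidding weakly beats any alternative.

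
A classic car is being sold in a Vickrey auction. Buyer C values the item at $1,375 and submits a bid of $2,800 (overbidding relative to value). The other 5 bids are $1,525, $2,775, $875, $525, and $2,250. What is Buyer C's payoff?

Highest competing bid: $2,775.
Buyer C's bid $2,800 is the highest overall, so Buyer C wins and pays the second-highest bid, $2,775.
Payoff = value − price = $1,375 − $2,775 = -$1,400.

Buyer C's payoff: -$1,400.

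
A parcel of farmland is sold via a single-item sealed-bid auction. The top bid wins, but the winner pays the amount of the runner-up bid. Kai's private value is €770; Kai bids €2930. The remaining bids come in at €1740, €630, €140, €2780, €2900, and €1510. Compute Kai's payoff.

Highest competing bid: €2900.
Kai's bid €2930 is the highest overall, so Kai wins and pays the second-highest bid, €2900.
Payoff = value − price = €770 − €2900 = -€2130.
Overbidding won the item at a price above value — truthful bidding would have avoided this loss.

Payoff = -€2130.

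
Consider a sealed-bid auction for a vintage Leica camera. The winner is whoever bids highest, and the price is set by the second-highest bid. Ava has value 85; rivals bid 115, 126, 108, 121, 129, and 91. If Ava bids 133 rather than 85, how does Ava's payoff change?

The highest competing bid is 129.
Bidding truthfully at 85: the top bid is 129 (a rival), so Ava loses. Payoff = 0.
Bidding 133: Ava has the top bid, wins, and pays the second-highest bid 129. Payoff = 85 − 129 = -44.
Change = -44 − 0 = -44.

Payoff change: -44.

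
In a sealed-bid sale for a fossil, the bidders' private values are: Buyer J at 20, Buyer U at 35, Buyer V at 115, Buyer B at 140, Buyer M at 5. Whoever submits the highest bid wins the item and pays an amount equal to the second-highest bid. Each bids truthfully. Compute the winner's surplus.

Surplus = 25.

Ranking the bids: Buyer B 140, then Buyer V 115, then Buyer U 35, then Buyer J 20, then Buyer M 5.
Buyer B wins with the top bid and pays the second-highest, 115.
Surplus = 140 − 115 = 25.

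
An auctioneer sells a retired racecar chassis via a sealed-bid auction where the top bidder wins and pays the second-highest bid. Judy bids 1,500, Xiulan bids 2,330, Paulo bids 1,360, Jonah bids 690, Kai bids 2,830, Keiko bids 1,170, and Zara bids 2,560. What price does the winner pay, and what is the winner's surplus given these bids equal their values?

Ordered from highest: Kai 2,830, then Zara 2,560, then Xiulan 2,330, then Judy 1,500, then Paulo 1,360, then Keiko 1,170, then Jonah 690.
Kai is the highest bidder, so Kai wins.
Under the second-price rule, the price is the second-highest bid: 2,560.
Surplus = 2,830 − 2,560 = 270.

Price 2,560; surplus 270.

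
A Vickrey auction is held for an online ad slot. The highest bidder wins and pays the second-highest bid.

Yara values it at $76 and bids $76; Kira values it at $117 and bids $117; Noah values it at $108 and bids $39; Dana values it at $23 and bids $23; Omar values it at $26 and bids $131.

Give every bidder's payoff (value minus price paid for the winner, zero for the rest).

Bids in descending order: Omar $131, then Kira $117, then Yara $76, then Noah $39, then Dana $23.
Omar has the top bid and wins; the price is the second-highest bid, $117.
Omar's payoff = $26 − $117 = -$91. All other bidders lose, so their payoff is 0.

Payoffs: Yara $0, Kira $0, Noah $0, Dana $0, Omar -$91.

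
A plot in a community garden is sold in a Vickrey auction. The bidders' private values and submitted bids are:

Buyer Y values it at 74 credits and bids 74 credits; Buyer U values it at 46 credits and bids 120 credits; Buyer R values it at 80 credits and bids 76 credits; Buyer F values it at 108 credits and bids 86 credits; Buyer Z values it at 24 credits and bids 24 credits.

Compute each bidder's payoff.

Sorted high to low: Buyer U 120 credits; Buyer F 86 credits; Buyer R 76 credits; Buyer Y 74 credits; Buyer Z 24 credits.
Buyer U has the top bid and wins; the price is the second-highest bid, 86 credits.
Buyer U's payoff = 46 credits − 86 credits = -40 credits. All other bidders lose, so their payoff is 0.

Payoffs: Buyer Y 0 credits, Buyer U -40 credits, Buyer R 0 credits, Buyer F 0 credits, Buyer Z 0 credits.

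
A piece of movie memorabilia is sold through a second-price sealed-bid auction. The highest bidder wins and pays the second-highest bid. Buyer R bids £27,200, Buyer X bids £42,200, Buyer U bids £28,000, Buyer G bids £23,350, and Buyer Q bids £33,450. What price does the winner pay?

Price paid: £33,450.

Ordered from highest: Buyer X £42,200 > Buyer Q £33,450 > Buyer U £28,000 > Buyer R £27,200 > Buyer G £23,350.
Buyer X has the highest bid, so Buyer X wins.
The second-highest bid is £33,450, so that is what Buyer X pays.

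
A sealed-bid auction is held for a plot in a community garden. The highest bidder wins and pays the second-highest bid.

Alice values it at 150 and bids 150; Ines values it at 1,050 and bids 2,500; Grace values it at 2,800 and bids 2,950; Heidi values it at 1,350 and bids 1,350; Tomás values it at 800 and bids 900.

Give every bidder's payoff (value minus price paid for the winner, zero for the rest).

Ordered from highest: Grace 2,950, then Ines 2,500, then Heidi 1,350, then Tomás 900, then Alice 150.
Grace has the top bid and wins; the price is the second-highest bid, 2,500.
Grace's payoff = 2,800 − 2,500 = 300. All other bidders lose, so their payoff is 0.

Alice 0, Ines 0, Grace 300, Heidi 0, Tomás 0.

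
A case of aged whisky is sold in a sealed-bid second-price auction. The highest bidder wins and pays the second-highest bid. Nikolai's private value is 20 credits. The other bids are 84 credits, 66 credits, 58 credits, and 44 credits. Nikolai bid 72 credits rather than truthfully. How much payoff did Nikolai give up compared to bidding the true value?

The highest competing bid is 84 credits.
Bidding truthfully at 20 credits: the top bid is 84 credits (a rival), so Nikolai loses. Payoff = 0 credits.
Bidding 72 credits: the top bid is 84 credits (a rival), so Nikolai loses. Payoff = 0 credits.
Regret = truthful payoff − actual payoff = 0 credits − 0 credits = 0 credits.

Regret: 0 credits.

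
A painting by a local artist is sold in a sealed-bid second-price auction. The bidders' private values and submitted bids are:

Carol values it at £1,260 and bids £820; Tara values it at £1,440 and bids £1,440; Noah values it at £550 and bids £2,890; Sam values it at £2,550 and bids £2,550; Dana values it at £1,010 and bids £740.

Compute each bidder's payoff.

Sorted high to low: Noah £2,890; Sam £2,550; Tara £1,440; Carol £820; Dana £740.
Noah has the top bid and wins; the price is the second-highest bid, £2,550.
Noah's payoff = £550 − £2,550 = -£2,000. All other bidders lose, so their payoff is 0.

Carol £0, Tara £0, Noah -£2,000, Sam £0, Dana £0.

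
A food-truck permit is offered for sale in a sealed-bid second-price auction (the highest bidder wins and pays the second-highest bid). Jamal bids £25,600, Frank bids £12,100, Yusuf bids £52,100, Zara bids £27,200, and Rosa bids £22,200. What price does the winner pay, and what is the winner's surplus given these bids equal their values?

Ordered from highest: Yusuf £52,100; Zara £27,200; Jamal £25,600; Rosa £22,200; Frank £12,100.
Yusuf is the highest bidder, so Yusuf wins.
Under the second-price rule, the price is the second-highest bid: £27,200.
Surplus = £52,100 − £27,200 = £24,900.

The winner pays £27,200 for a surplus of £24,900.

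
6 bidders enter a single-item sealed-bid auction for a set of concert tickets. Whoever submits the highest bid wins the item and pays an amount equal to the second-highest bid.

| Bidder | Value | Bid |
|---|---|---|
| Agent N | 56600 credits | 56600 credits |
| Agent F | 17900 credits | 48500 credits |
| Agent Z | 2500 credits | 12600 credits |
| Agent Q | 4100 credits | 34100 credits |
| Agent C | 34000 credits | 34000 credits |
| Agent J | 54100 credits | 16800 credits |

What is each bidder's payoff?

Bids in descending order: Agent N 56600 credits > Agent F 48500 credits > Agent Q 34100 credits > Agent C 34000 credits > Agent J 16800 credits > Agent Z 12600 credits.
Agent N has the top bid and wins; the price is the second-highest bid, 48500 credits.
Agent N's payoff = 56600 credits − 48500 credits = 8100 credits. All other bidders lose, so their payoff is 0.

Agent N 8100 credits, Agent F 0 credits, Agent Z 0 credits, Agent Q 0 credits, Agent C 0 credits, Agent J 0 credits.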